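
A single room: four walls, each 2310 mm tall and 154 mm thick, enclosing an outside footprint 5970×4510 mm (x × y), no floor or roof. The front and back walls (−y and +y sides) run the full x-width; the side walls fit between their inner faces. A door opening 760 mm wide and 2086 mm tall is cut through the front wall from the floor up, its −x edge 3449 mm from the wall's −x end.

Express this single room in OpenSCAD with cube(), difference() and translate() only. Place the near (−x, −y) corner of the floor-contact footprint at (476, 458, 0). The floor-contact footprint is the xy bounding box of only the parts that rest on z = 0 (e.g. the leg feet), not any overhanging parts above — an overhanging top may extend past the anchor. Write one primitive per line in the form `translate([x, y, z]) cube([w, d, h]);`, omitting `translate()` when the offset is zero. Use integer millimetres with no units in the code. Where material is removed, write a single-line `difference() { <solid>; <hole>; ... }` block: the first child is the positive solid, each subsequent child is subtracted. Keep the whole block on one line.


difference() { translate([476, 458, 0]) cube([5970, 154, 2310]); translate([3925, 458, 0]) cube([760, 154, 2086]); }
translate([476, 4814, 0]) cube([5970, 154, 2310]);
translate([476, 612, 0]) cube([154, 4202, 2310]);
translate([6292, 612, 0]) cube([154, 4202, 2310]);


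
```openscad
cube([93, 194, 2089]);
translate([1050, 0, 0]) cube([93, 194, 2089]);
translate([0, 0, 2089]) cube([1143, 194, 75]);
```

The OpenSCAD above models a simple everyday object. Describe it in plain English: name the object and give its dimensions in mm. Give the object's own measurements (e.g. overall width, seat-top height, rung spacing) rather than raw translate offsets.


A door frame. The clear opening is 957 mm wide and 2089 mm high. Two 93 mm wide jambs, 194 mm deep, stand either side of the opening from the floor to the top of the opening. A 75 mm thick head sits across the top of both jambs, spanning the full outside width of the frame.


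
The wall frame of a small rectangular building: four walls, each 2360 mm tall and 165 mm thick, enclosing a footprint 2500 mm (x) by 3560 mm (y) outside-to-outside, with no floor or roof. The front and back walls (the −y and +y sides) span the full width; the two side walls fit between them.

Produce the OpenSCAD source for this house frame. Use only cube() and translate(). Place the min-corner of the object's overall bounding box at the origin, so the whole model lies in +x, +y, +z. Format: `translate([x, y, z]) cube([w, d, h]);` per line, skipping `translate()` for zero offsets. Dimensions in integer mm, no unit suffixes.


cube([2500, 165, 2360]);
translate([0, 3395, 0]) cube([2500, 165, 2360]);
translate([0, 165, 0]) cube([165, 3230, 2360]);
translate([2335, 165, 0]) cube([165, 3230, 2360]);


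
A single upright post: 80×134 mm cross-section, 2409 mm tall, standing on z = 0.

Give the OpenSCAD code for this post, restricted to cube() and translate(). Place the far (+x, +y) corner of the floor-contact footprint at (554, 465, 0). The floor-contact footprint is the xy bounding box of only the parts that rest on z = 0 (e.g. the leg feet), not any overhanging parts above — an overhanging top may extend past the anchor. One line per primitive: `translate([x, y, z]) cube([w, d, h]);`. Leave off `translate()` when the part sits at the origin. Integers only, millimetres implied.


translate([474, 331, 0]) cube([80, 134, 2409]);


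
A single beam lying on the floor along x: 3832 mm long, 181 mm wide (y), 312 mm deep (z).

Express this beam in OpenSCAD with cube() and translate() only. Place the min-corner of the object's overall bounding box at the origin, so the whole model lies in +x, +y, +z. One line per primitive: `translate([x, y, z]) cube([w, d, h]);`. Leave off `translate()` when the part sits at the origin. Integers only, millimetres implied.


cube([3832, 181, 312]);


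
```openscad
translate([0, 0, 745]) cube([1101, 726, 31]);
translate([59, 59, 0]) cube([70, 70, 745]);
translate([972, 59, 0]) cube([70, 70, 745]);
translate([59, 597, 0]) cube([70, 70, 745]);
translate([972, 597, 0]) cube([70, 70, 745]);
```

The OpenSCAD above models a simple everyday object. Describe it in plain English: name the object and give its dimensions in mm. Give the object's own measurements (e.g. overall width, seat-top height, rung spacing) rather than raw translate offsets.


A rectangular dining table. The top is 1101×726×31 mm with its upper surface at z = 776 mm. It stands on four 70×70 mm square legs, each inset 59 mm from the nearest pair of top edges, running from the floor to the underside of the top.


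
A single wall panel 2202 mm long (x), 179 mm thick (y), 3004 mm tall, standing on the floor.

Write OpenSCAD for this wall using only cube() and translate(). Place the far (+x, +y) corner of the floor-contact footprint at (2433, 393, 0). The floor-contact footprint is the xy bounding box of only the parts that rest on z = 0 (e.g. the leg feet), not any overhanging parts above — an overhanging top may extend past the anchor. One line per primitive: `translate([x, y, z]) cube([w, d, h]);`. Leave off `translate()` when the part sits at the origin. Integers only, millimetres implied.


translate([231, 214, 0]) cube([2202, 179, 3004]);


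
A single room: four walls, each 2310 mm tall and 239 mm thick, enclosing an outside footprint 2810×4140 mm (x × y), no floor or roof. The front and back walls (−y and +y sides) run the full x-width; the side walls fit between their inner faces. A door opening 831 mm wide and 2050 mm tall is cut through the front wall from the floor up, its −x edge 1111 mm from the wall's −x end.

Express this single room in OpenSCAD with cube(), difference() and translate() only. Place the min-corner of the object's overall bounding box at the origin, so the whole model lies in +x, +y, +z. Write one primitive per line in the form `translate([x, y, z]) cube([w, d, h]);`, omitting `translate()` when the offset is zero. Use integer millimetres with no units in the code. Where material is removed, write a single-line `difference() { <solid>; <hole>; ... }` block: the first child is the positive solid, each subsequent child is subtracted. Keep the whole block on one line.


difference() { cube([2810, 239, 2310]); translate([1111, 0, 0]) cube([831, 239, 2050]); }
translate([0, 3901, 0]) cube([2810, 239, 2310]);
translate([0, 239, 0]) cube([239, 3662, 2310]);
translate([2571, 239, 0]) cube([239, 3662, 2310]);


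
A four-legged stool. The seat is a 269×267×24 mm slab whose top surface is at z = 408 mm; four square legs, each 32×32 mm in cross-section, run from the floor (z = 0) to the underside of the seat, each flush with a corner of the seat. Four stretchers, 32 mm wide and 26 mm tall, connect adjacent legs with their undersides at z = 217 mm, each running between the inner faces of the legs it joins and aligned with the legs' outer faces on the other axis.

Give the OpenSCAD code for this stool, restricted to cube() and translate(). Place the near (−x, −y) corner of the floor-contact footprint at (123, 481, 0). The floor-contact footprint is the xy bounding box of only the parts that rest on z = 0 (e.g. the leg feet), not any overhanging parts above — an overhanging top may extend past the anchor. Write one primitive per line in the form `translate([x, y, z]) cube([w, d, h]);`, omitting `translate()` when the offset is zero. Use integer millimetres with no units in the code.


// leg_h = 408 - 24 = 384
// stretcher span = 269 - 2*32 = 205
translate([123, 481, 384]) cube([269, 267, 24]);
translate([123, 481, 0]) cube([32, 32, 384]);
translate([360, 481, 0]) cube([32, 32, 384]);
translate([123, 716, 0]) cube([32, 32, 384]);
translate([360, 716, 0]) cube([32, 32, 384]);
translate([155, 481, 217]) cube([205, 32, 26]);
translate([155, 716, 217]) cube([205, 32, 26]);
translate([123, 513, 217]) cube([32, 203, 26]);
translate([360, 513, 217]) cube([32, 203, 26]);


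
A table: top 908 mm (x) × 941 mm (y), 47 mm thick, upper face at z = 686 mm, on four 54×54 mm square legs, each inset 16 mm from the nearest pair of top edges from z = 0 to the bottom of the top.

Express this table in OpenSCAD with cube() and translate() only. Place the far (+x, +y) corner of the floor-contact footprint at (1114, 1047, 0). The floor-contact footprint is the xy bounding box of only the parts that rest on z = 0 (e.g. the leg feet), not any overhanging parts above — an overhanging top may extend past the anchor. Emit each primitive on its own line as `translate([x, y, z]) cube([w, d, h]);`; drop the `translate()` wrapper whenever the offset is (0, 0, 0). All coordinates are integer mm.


// leg_h = 686 - 47 = 639
translate([222, 122, 639]) cube([908, 941, 47]);
translate([238, 138, 0]) cube([54, 54, 639]);
translate([1060, 138, 0]) cube([54, 54, 639]);
translate([238, 993, 0]) cube([54, 54, 639]);
translate([1060, 993, 0]) cube([54, 54, 639]);


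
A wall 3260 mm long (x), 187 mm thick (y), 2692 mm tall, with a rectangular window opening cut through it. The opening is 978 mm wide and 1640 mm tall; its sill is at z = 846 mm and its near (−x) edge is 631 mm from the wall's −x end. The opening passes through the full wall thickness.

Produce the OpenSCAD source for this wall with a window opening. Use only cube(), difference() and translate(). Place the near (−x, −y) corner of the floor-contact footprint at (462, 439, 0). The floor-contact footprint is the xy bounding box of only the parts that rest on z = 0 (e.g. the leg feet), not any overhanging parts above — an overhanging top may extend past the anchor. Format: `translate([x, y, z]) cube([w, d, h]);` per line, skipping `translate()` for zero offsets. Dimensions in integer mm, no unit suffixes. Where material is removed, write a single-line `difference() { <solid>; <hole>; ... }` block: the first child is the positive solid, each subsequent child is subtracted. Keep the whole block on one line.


difference() { translate([462, 439, 0]) cube([3260, 187, 2692]); translate([1093, 439, 846]) cube([978, 187, 1640]); }


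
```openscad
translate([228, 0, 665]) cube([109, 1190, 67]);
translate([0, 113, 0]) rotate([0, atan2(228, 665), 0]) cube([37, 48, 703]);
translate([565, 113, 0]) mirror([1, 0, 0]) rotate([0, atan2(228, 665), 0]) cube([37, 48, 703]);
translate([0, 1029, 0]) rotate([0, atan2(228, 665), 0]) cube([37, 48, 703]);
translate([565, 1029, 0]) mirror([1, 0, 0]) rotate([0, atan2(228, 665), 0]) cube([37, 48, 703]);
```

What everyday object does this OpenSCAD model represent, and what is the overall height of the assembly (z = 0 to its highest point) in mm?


A sawhorse. The overall height is 732 mm.

A beam across two mirrored pairs of raked legs — a sawhorse. The beam's underside is at z = 665 (matching the legs' vertical rise in atan2(228, 665)) and the beam is 67 mm tall, so its top is at 665 + 67 = 732 mm. The raked legs top out at the beam's underside, so that is the highest point.


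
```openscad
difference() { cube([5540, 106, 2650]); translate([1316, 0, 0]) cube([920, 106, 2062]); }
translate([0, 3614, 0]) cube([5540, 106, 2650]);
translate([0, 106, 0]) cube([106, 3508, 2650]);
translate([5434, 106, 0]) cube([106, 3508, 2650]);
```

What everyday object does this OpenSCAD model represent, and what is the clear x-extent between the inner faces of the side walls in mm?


A single room. The interior width is 5328 mm.

Four walls enclosing a rectangle with a door in the front wall — a room. Outside width 5540 minus two 106 mm walls gives 5328 mm.


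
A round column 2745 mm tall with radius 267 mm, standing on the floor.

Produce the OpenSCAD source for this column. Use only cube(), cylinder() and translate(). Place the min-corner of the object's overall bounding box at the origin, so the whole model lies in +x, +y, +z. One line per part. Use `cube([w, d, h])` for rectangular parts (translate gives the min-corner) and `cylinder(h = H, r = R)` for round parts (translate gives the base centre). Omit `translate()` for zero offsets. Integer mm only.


translate([267, 267, 0]) cylinder(h = 2745, r = 267);


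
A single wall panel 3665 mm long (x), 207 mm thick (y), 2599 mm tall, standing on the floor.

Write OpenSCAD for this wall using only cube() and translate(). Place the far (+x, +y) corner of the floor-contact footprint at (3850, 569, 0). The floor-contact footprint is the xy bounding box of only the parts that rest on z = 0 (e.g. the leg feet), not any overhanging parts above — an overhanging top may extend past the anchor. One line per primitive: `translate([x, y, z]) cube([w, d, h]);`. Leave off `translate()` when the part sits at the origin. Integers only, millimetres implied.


translate([185, 362, 0]) cube([3665, 207, 2599]);


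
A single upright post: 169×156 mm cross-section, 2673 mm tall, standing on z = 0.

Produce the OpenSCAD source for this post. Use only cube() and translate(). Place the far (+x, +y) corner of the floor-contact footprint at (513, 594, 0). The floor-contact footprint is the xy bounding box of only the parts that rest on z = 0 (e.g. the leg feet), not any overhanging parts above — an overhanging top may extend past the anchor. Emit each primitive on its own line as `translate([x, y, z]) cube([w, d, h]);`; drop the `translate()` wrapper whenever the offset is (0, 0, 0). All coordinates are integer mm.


translate([344, 438, 0]) cube([169, 156, 2673]);


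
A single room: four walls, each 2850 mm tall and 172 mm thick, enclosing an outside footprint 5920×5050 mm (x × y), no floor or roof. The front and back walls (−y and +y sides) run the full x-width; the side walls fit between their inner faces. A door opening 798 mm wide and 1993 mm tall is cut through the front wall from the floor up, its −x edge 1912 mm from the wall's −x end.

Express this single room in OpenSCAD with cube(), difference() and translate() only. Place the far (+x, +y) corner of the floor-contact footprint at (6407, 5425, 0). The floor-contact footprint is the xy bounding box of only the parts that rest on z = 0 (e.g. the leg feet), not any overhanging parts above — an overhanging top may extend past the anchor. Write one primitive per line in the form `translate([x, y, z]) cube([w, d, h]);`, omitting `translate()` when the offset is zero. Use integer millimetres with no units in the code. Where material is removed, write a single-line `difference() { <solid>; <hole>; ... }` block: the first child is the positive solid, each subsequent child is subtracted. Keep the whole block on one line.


difference() { translate([487, 375, 0]) cube([5920, 172, 2850]); translate([2399, 375, 0]) cube([798, 172, 1993]); }
translate([487, 5253, 0]) cube([5920, 172, 2850]);
translate([487, 547, 0]) cube([172, 4706, 2850]);
translate([6235, 547, 0]) cube([172, 4706, 2850]);


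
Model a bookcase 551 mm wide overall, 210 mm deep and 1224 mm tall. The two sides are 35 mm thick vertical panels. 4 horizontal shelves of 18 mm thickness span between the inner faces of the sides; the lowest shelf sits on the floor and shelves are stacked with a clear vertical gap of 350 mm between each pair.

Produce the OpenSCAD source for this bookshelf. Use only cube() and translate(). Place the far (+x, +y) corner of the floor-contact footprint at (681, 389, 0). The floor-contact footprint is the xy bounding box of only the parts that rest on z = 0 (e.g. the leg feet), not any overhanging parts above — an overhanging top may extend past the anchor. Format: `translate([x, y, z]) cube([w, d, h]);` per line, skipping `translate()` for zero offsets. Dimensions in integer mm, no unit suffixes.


translate([130, 179, 0]) cube([35, 210, 1224]);
translate([646, 179, 0]) cube([35, 210, 1224]);
translate([165, 179, 0]) cube([481, 210, 18]);
translate([165, 179, 368]) cube([481, 210, 18]);
translate([165, 179, 736]) cube([481, 210, 18]);
translate([165, 179, 1104]) cube([481, 210, 18]);


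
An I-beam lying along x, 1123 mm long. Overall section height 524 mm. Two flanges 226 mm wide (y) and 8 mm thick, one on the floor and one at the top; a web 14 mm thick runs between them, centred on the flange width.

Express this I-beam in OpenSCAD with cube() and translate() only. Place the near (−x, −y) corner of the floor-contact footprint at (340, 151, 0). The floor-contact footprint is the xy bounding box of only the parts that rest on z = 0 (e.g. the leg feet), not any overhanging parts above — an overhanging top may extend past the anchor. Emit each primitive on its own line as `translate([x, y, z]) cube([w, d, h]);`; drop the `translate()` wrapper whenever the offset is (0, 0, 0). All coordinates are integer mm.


translate([340, 151, 0]) cube([1123, 226, 8]);
translate([340, 257, 8]) cube([1123, 14, 508]);
translate([340, 151, 516]) cube([1123, 226, 8]);


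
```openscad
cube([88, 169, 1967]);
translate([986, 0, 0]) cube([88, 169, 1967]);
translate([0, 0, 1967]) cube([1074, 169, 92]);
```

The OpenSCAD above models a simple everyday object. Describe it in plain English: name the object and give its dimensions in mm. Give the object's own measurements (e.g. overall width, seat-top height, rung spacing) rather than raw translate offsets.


A door frame. The clear opening is 898 mm wide and 1967 mm high. Two 88 mm wide jambs, 169 mm deep, stand either side of the opening from the floor to the top of the opening. A 92 mm thick head sits across the top of both jambs, spanning the full outside width of the frame.


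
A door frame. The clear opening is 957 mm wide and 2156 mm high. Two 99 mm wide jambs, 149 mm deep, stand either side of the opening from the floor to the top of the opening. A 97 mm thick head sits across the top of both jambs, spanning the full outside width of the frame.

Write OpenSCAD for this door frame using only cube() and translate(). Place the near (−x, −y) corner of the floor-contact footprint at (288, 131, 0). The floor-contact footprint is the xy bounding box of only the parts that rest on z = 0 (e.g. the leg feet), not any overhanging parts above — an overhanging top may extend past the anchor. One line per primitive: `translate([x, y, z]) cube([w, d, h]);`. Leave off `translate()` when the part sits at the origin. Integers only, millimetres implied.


translate([288, 131, 0]) cube([99, 149, 2156]);
translate([1344, 131, 0]) cube([99, 149, 2156]);
translate([288, 131, 2156]) cube([1155, 149, 97]);


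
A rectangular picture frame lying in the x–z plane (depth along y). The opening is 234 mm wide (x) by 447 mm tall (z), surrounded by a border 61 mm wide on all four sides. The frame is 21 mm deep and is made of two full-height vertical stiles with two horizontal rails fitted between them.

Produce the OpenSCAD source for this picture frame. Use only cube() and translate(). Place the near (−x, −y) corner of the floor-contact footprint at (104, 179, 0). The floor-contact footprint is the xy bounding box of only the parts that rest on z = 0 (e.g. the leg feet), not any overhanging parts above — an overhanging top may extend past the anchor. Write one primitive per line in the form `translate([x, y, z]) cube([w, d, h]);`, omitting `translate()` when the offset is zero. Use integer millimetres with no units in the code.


translate([104, 179, 0]) cube([61, 21, 569]);
translate([399, 179, 0]) cube([61, 21, 569]);
translate([165, 179, 0]) cube([234, 21, 61]);
translate([165, 179, 508]) cube([234, 21, 61]);


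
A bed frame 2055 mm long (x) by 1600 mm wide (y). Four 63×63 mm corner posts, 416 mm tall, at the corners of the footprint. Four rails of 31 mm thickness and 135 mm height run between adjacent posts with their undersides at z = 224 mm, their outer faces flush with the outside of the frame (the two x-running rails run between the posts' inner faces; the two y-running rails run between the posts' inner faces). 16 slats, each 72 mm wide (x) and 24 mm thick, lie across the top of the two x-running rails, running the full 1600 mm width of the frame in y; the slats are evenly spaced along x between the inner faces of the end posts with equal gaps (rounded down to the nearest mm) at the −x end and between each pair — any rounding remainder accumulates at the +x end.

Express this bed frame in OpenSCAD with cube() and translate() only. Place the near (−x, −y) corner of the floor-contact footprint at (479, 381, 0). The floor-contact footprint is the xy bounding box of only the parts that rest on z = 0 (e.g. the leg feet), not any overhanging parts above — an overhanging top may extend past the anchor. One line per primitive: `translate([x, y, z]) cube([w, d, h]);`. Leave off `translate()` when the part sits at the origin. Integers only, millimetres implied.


// slat z = rail_z + rail_h = 224 + 135 = 359
// slat gap = ⌊(1929 − 16·72) / 17⌋ = 45
translate([479, 381, 0]) cube([63, 63, 416]);
translate([479, 1918, 0]) cube([63, 63, 416]);
translate([2471, 381, 0]) cube([63, 63, 416]);
translate([2471, 1918, 0]) cube([63, 63, 416]);
translate([542, 381, 224]) cube([1929, 31, 135]);
translate([542, 1950, 224]) cube([1929, 31, 135]);
translate([479, 444, 224]) cube([31, 1474, 135]);
translate([2503, 444, 224]) cube([31, 1474, 135]);
translate([587, 381, 359]) cube([72, 1600, 24]);
translate([704, 381, 359]) cube([72, 1600, 24]);
translate([821, 381, 359]) cube([72, 1600, 24]);
translate([938, 381, 359]) cube([72, 1600, 24]);
translate([1055, 381, 359]) cube([72, 1600, 24]);
translate([1172, 381, 359]) cube([72, 1600, 24]);
translate([1289, 381, 359]) cube([72, 1600, 24]);
translate([1406, 381, 359]) cube([72, 1600, 24]);
translate([1523, 381, 359]) cube([72, 1600, 24]);
translate([1640, 381, 359]) cube([72, 1600, 24]);
translate([1757, 381, 359]) cube([72, 1600, 24]);
translate([1874, 381, 359]) cube([72, 1600, 24]);
translate([1991, 381, 359]) cube([72, 1600, 24]);
translate([2108, 381, 359]) cube([72, 1600, 24]);
translate([2225, 381, 359]) cube([72, 1600, 24]);
translate([2342, 381, 359]) cube([72, 1600, 24]);


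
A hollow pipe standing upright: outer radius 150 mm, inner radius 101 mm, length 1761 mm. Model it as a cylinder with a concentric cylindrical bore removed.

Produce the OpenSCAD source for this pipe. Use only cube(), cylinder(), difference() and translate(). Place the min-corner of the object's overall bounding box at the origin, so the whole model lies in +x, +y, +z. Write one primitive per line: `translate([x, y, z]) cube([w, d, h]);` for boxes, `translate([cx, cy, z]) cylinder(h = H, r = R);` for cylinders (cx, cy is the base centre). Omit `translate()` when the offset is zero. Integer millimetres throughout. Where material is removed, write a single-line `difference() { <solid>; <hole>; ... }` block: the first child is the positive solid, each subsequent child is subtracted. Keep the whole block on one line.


difference() { translate([150, 150, 0]) cylinder(h = 1761, r = 150); translate([150, 150, 0]) cylinder(h = 1761, r = 101); }


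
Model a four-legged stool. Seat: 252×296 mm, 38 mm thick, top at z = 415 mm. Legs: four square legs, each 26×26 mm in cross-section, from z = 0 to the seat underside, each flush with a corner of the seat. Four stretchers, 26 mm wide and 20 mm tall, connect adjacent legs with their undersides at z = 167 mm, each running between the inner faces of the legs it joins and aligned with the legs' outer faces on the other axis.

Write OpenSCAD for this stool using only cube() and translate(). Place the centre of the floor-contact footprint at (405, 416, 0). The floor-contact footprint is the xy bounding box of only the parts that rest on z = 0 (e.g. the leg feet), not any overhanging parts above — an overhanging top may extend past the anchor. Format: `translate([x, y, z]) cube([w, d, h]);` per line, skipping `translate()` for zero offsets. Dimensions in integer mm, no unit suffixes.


// leg_h = 415 - 38 = 377
// stretcher span = 252 - 2*26 = 200
translate([279, 268, 377]) cube([252, 296, 38]);
translate([279, 268, 0]) cube([26, 26, 377]);
translate([505, 268, 0]) cube([26, 26, 377]);
translate([279, 538, 0]) cube([26, 26, 377]);
translate([505, 538, 0]) cube([26, 26, 377]);
translate([305, 268, 167]) cube([200, 26, 20]);
translate([305, 538, 167]) cube([200, 26, 20]);
translate([279, 294, 167]) cube([26, 244, 20]);
translate([505, 294, 167]) cube([26, 244, 20]);


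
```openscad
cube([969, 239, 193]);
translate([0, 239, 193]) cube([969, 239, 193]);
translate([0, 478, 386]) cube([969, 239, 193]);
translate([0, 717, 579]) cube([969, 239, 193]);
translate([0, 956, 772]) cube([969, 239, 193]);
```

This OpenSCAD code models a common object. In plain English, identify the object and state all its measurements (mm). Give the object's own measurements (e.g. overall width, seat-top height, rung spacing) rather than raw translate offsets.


A straight staircase of 5 solid steps. Each step is 969 mm wide (x), 239 mm deep (y, the going) and 193 mm tall (the rise). The first step rests on the floor; each subsequent step sits one going further in +y and one rise higher in +z, directly behind and above the previous step with no overlap.


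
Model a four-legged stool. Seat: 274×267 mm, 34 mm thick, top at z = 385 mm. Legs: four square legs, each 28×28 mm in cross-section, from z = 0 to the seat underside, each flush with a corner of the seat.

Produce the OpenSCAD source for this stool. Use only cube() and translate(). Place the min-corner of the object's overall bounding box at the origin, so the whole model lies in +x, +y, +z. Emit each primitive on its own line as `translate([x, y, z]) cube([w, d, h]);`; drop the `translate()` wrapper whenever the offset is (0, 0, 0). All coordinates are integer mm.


translate([0, 0, 351]) cube([274, 267, 34]);
cube([28, 28, 351]);
translate([246, 0, 0]) cube([28, 28, 351]);
translate([0, 239, 0]) cube([28, 28, 351]);
translate([246, 239, 0]) cube([28, 28, 351]);


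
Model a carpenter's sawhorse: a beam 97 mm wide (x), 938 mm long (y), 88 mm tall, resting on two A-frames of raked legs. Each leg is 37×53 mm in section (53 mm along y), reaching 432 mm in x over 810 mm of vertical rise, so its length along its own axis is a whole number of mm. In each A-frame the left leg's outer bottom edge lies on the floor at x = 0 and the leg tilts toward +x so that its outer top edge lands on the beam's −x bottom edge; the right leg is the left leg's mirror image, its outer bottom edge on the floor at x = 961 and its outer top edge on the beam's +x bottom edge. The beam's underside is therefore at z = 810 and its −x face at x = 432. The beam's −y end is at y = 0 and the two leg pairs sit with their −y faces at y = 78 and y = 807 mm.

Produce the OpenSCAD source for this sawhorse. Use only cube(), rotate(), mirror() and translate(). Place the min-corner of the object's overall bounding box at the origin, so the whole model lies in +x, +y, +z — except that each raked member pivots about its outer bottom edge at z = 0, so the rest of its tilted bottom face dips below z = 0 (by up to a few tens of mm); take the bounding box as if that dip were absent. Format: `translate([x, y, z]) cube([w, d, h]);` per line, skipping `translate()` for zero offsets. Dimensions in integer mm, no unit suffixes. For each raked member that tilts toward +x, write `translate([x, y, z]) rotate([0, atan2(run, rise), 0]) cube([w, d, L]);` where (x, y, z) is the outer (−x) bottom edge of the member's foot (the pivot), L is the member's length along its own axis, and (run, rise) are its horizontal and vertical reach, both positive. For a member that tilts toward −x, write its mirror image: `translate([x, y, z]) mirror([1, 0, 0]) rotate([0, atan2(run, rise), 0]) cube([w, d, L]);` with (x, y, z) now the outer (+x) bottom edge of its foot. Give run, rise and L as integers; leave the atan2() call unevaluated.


translate([432, 0, 810]) cube([97, 938, 88]);
translate([0, 78, 0]) rotate([0, atan2(432, 810), 0]) cube([37, 53, 918]);
translate([961, 78, 0]) mirror([1, 0, 0]) rotate([0, atan2(432, 810), 0]) cube([37, 53, 918]);
translate([0, 807, 0]) rotate([0, atan2(432, 810), 0]) cube([37, 53, 918]);
translate([961, 807, 0]) mirror([1, 0, 0]) rotate([0, atan2(432, 810), 0]) cube([37, 53, 918]);


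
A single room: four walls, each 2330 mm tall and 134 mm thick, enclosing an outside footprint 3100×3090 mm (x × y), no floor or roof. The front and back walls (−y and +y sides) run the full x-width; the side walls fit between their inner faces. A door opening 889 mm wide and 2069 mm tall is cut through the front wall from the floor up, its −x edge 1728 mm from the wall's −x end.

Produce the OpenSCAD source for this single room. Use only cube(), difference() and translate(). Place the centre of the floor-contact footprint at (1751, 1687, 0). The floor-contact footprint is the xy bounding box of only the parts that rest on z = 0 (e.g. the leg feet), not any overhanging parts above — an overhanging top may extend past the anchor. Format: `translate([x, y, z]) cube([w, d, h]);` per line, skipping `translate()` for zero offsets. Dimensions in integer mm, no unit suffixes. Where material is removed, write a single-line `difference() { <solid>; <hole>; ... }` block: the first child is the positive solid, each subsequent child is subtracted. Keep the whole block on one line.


difference() { translate([201, 142, 0]) cube([3100, 134, 2330]); translate([1929, 142, 0]) cube([889, 134, 2069]); }
translate([201, 3098, 0]) cube([3100, 134, 2330]);
translate([201, 276, 0]) cube([134, 2822, 2330]);
translate([3167, 276, 0]) cube([134, 2822, 2330]);


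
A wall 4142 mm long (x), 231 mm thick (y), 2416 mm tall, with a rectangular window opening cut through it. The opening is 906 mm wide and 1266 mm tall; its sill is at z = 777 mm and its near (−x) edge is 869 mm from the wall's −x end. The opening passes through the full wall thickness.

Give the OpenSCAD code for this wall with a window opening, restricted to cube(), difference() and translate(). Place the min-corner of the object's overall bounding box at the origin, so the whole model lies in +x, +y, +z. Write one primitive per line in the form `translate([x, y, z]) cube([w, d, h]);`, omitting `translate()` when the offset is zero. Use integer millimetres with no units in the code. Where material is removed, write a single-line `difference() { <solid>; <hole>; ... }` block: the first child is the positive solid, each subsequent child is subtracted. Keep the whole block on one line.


difference() { cube([4142, 231, 2416]); translate([869, 0, 777]) cube([906, 231, 1266]); }


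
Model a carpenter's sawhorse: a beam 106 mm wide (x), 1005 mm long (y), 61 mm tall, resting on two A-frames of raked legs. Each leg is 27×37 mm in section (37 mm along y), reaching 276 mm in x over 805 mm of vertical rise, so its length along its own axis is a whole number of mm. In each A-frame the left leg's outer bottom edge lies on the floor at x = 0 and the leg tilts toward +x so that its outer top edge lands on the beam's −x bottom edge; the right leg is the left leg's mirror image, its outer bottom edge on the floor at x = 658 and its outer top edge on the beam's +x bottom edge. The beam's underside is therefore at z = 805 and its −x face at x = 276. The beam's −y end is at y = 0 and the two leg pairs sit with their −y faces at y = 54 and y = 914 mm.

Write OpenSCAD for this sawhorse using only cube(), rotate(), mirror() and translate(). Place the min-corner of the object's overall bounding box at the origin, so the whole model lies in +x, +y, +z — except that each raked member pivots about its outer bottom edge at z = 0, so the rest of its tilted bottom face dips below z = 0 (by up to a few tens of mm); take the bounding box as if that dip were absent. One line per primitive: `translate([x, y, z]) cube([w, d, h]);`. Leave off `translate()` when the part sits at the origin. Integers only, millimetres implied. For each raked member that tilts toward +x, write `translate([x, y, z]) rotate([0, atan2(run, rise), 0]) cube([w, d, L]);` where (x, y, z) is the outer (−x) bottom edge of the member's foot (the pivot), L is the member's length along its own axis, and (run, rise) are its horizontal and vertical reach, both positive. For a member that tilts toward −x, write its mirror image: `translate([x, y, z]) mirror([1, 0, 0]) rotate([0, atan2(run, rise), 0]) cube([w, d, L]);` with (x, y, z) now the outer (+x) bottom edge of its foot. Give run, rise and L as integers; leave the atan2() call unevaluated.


translate([276, 0, 805]) cube([106, 1005, 61]);
translate([0, 54, 0]) rotate([0, atan2(276, 805), 0]) cube([27, 37, 851]);
translate([658, 54, 0]) mirror([1, 0, 0]) rotate([0, atan2(276, 805), 0]) cube([27, 37, 851]);
translate([0, 914, 0]) rotate([0, atan2(276, 805), 0]) cube([27, 37, 851]);
translate([658, 914, 0]) mirror([1, 0, 0]) rotate([0, atan2(276, 805), 0]) cube([27, 37, 851]);


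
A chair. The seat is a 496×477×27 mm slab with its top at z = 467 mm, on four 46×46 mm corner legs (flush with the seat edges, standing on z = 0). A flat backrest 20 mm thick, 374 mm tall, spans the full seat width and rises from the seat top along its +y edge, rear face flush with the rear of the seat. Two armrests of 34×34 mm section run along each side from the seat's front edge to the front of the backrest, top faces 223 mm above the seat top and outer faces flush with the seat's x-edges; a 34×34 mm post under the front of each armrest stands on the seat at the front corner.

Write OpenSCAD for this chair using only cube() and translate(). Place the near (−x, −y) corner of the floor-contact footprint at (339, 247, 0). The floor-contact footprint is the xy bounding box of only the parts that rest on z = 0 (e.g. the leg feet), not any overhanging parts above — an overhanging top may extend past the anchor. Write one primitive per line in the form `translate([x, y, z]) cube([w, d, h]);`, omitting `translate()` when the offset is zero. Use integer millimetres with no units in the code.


translate([339, 247, 440]) cube([496, 477, 27]);
translate([339, 247, 0]) cube([46, 46, 440]);
translate([789, 247, 0]) cube([46, 46, 440]);
translate([339, 678, 0]) cube([46, 46, 440]);
translate([789, 678, 0]) cube([46, 46, 440]);
translate([339, 704, 467]) cube([496, 20, 374]);
translate([339, 247, 656]) cube([34, 457, 34]);
translate([801, 247, 656]) cube([34, 457, 34]);
translate([339, 247, 467]) cube([34, 34, 189]);
translate([801, 247, 467]) cube([34, 34, 189]);


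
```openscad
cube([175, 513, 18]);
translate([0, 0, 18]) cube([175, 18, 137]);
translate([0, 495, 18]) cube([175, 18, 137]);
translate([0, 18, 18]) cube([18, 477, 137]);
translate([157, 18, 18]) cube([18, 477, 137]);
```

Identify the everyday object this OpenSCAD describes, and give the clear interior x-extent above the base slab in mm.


An open box. The internal width is 139 mm.

A 175×513 base slab with four walls standing on it — an open box. The base is 175 mm wide and the walls are 18 mm thick, so the internal width is 175 − 2 × 18 = 139 mm.


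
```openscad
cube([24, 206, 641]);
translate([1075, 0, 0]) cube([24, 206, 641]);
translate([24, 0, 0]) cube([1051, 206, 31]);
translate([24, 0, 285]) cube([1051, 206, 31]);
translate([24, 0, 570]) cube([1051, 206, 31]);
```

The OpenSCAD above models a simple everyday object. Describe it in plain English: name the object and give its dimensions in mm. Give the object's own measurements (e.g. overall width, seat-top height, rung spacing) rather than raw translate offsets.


An open bookshelf. Two side panels, each 24 mm thick, 206 mm deep and 641 mm tall, stand 1099 mm apart (outside-to-outside). Between them sit 3 shelves, each 31 mm thick and 206 mm deep, spanning the full gap between the sides. The bottom shelf rests on the floor (its underside at z = 0) and the clear gap between one shelf's top and the next shelf's underside is 254 mm.


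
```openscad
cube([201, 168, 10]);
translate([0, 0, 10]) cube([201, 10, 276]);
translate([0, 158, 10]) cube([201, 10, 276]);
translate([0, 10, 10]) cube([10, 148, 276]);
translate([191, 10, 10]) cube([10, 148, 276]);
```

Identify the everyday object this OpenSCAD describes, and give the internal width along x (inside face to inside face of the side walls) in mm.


An open box. The internal width is 181 mm.

A 201×168 base slab with four walls standing on it — an open box. The base is 201 mm wide and the walls are 10 mm thick, so the internal width is 201 − 2 × 10 = 181 mm.


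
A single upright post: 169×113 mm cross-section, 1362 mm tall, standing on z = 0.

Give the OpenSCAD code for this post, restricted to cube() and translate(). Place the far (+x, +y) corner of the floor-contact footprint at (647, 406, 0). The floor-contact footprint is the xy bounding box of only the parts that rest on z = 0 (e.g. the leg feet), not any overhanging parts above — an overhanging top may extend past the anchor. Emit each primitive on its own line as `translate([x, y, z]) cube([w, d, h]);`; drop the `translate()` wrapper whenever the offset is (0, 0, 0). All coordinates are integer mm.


translate([478, 293, 0]) cube([169, 113, 1362]);


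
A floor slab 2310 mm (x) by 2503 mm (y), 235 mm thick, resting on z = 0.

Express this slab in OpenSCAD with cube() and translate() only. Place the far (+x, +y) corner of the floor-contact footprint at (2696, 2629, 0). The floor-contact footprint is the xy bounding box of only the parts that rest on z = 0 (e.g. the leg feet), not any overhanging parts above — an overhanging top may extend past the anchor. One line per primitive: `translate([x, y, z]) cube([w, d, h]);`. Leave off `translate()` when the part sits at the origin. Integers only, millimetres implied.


translate([386, 126, 0]) cube([2310, 2503, 235]);


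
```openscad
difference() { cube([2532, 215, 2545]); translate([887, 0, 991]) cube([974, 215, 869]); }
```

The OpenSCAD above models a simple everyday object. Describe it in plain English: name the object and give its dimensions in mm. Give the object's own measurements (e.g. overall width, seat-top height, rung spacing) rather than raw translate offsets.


A wall 2532 mm long (x), 215 mm thick (y), 2545 mm tall, with a rectangular window opening cut through it. The opening is 974 mm wide and 869 mm tall; its sill is at z = 991 mm and its near (−x) edge is 887 mm from the wall's −x end. The opening passes through the full wall thickness.


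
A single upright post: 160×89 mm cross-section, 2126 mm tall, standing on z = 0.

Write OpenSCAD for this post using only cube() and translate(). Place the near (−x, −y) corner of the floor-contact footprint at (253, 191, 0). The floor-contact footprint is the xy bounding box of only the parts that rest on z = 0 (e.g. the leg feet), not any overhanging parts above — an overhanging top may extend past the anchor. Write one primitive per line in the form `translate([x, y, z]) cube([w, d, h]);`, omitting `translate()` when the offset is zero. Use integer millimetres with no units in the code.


translate([253, 191, 0]) cube([160, 89, 2126]);


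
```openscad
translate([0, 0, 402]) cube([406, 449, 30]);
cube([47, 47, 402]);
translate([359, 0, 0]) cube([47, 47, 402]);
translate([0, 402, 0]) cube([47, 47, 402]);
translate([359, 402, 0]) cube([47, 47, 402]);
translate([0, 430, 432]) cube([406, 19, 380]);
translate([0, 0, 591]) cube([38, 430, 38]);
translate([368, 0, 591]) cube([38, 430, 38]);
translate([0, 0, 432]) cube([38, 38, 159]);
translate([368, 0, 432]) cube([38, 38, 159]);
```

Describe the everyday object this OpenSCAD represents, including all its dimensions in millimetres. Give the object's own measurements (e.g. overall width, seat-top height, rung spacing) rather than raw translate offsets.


A chair. The seat is a 406×449×30 mm slab with its top at z = 432 mm, on four 47×47 mm corner legs (flush with the seat edges, standing on z = 0). A flat backrest 19 mm thick, 380 mm tall, spans the full seat width and rises from the seat top along its +y edge, rear face flush with the rear of the seat. Two armrests of 38×38 mm section run along each side from the seat's front edge to the front of the backrest, top faces 197 mm above the seat top and outer faces flush with the seat's x-edges; a 38×38 mm post under the front of each armrest stands on the seat at the front corner.
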